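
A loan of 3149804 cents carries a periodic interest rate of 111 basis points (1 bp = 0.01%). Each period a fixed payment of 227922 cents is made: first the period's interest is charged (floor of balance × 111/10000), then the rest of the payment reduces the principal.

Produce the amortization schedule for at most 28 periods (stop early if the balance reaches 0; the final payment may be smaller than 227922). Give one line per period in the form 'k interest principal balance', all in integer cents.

1. interest=⌊3149804·111/10000⌋=34962; principal=227922-34962=192960; balance=3149804-192960=2956844
2. interest=⌊2956844·111/10000⌋=32820; principal=227922-32820=195102; balance=2956844-195102=2761742
3. interest=⌊2761742·111/10000⌋=30655; principal=227922-30655=197267; balance=2761742-197267=2564475
4. interest=⌊2564475·111/10000⌋=28465; principal=227922-28465=199457; balance=2564475-199457=2365018
5. interest=⌊2365018·111/10000⌋=26251; principal=227922-26251=201671; balance=2365018-201671=2163347
6. interest=⌊2163347·111/10000⌋=24013; principal=227922-24013=203909; balance=2163347-203909=1959438
7. interest=⌊1959438·111/10000⌋=21749; principal=227922-21749=206173; balance=1959438-206173=1753265
8. interest=⌊1753265·111/10000⌋=19461; principal=227922-19461=208461; balance=1753265-208461=1544804
9. interest=⌊1544804·111/10000⌋=17147; principal=227922-17147=210775; balance=1544804-210775=1334029
10. interest=⌊1334029·111/10000⌋=14807; principal=227922-14807=213115; balance=1334029-213115=1120914
11. interest=⌊1120914·111/10000⌋=12442; principal=227922-12442=215480; balance=1120914-215480=905434
12. interest=⌊905434·111/10000⌋=10050; principal=227922-10050=217872; balance=905434-217872=687562
13. interest=⌊687562·111/10000⌋=7631; principal=227922-7631=220291; balance=687562-220291=467271
14. interest=⌊467271·111/10000⌋=5186; principal=227922-5186=222736; balance=467271-222736=244535
15. interest=⌊244535·111/10000⌋=2714; principal=227922-2714=225208; balance=244535-225208=19327
16. interest=⌊19327·111/10000⌋=214; principal=min(227922-214,19327)=19327; balance=19327-19327=0

1 34962 192960 2956844
2 32820 195102 2761742
3 30655 197267 2564475
4 28465 199457 2365018
5 26251 201671 2163347
6 24013 203909 1959438
7 21749 206173 1753265
8 19461 208461 1544804
9 17147 210775 1334029
10 14807 213115 1120914
11 12442 215480 905434
12 10050 217872 687562
13 7631 220291 467271
14 5186 222736 244535
15 2714 225208 19327
16 214 19327 0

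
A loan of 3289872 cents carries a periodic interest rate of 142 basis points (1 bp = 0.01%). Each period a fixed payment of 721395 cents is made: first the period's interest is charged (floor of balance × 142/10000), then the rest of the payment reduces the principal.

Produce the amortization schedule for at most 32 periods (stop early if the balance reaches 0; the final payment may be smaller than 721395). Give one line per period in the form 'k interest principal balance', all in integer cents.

1 46716 674679 2615193
2 37135 684260 1930933
3 27419 693976 1236957
4 17564 703831 533126
5 7570 533126 0

1. interest=⌊3289872·142/10000⌋=46716; principal=721395-46716=674679; balance=3289872-674679=2615193
2. interest=⌊2615193·142/10000⌋=37135; principal=721395-37135=684260; balance=2615193-684260=1930933
3. interest=⌊1930933·142/10000⌋=27419; principal=721395-27419=693976; balance=1930933-693976=1236957
4. interest=⌊1236957·142/10000⌋=17564; principal=721395-17564=703831; balance=1236957-703831=533126
5. interest=⌊533126·142/10000⌋=7570; principal=min(721395-7570,533126)=533126; balance=533126-533126=0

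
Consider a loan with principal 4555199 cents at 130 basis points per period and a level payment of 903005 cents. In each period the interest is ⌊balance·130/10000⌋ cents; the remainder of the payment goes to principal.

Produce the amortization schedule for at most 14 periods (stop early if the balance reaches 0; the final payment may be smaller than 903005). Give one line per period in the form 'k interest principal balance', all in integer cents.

1. interest=⌊4555199·130/10000⌋=59217; principal=903005-59217=843788; balance=4555199-843788=3711411
2. interest=⌊3711411·130/10000⌋=48248; principal=903005-48248=854757; balance=3711411-854757=2856654
3. interest=⌊2856654·130/10000⌋=37136; principal=903005-37136=865869; balance=2856654-865869=1990785
4. interest=⌊1990785·130/10000⌋=25880; principal=903005-25880=877125; balance=1990785-877125=1113660
5. interest=⌊1113660·130/10000⌋=14477; principal=903005-14477=888528; balance=1113660-888528=225132
6. interest=⌊225132·130/10000⌋=2926; principal=min(903005-2926,225132)=225132; balance=225132-225132=0

1 59217 843788 3711411
2 48248 854757 2856654
3 37136 865869 1990785
4 25880 877125 1113660
5 14477 888528 225132
6 2926 225132 0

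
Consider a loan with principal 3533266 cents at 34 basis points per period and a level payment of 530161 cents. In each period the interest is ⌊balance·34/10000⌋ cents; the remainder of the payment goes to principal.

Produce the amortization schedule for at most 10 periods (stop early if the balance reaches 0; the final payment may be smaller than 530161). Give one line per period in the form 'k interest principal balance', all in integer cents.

1. interest=⌊3533266·34/10000⌋=12013; principal=530161-12013=518148; balance=3533266-518148=3015118
2. interest=⌊3015118·34/10000⌋=10251; principal=530161-10251=519910; balance=3015118-519910=2495208
3. interest=⌊2495208·34/10000⌋=8483; principal=530161-8483=521678; balance=2495208-521678=1973530
4. interest=⌊1973530·34/10000⌋=6710; principal=530161-6710=523451; balance=1973530-523451=1450079
5. interest=⌊1450079·34/10000⌋=4930; principal=530161-4930=525231; balance=1450079-525231=924848
6. interest=⌊924848·34/10000⌋=3144; principal=530161-3144=527017; balance=924848-527017=397831
7. interest=⌊397831·34/10000⌋=1352; principal=min(530161-1352,397831)=397831; balance=397831-397831=0

1 12013 518148 3015118
2 10251 519910 2495208
3 8483 521678 1973530
4 6710 523451 1450079
5 4930 525231 924848
6 3144 527017 397831
7 1352 397831 0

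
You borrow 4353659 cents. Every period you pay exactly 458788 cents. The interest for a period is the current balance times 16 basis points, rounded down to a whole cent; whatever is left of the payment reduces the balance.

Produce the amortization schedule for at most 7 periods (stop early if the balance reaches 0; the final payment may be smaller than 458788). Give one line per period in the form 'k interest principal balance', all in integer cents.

1 6965 451823 3901836
2 6242 452546 3449290
3 5518 453270 2996020
4 4793 453995 2542025
5 4067 454721 2087304
6 3339 455449 1631855
7 2610 456178 1175677

1. interest=⌊4353659·16/10000⌋=6965; principal=458788-6965=451823; balance=4353659-451823=3901836
2. interest=⌊3901836·16/10000⌋=6242; principal=458788-6242=452546; balance=3901836-452546=3449290
3. interest=⌊3449290·16/10000⌋=5518; principal=458788-5518=453270; balance=3449290-453270=2996020
4. interest=⌊2996020·16/10000⌋=4793; principal=458788-4793=453995; balance=2996020-453995=2542025
5. interest=⌊2542025·16/10000⌋=4067; principal=458788-4067=454721; balance=2542025-454721=2087304
6. interest=⌊2087304·16/10000⌋=3339; principal=458788-3339=455449; balance=2087304-455449=1631855
7. interest=⌊1631855·16/10000⌋=2610; principal=458788-2610=456178; balance=1631855-456178=1175677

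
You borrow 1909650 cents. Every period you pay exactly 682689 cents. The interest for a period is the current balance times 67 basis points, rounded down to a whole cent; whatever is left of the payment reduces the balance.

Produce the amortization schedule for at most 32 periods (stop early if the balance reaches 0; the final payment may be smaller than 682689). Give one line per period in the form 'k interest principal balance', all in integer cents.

1. interest=⌊1909650·67/10000⌋=12794; principal=682689-12794=669895; balance=1909650-669895=1239755
2. interest=⌊1239755·67/10000⌋=8306; principal=682689-8306=674383; balance=1239755-674383=565372
3. interest=⌊565372·67/10000⌋=3787; principal=min(682689-3787,565372)=565372; balance=565372-565372=0

1 12794 669895 1239755
2 8306 674383 565372
3 3787 565372 0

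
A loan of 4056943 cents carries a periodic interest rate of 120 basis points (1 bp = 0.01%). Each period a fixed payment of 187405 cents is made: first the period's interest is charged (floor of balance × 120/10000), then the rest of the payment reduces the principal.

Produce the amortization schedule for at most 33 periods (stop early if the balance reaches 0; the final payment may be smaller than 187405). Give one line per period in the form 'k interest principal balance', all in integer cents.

1 48683 138722 3918221
2 47018 140387 3777834
3 45334 142071 3635763
4 43629 143776 3491987
5 41903 145502 3346485
6 40157 147248 3199237
7 38390 149015 3050222
8 36602 150803 2899419
9 34793 152612 2746807
10 32961 154444 2592363
11 31108 156297 2436066
12 29232 158173 2277893
13 27334 160071 2117822
14 25413 161992 1955830
15 23469 163936 1791894
16 21502 165903 1625991
17 19511 167894 1458097
18 17497 169908 1288189
19 15458 171947 1116242
20 13394 174011 942231
21 11306 176099 766132
22 9193 178212 587920
23 7055 180350 407570
24 4890 182515 225055
25 2700 184705 40350
26 484 40350 0

1. interest=⌊4056943·120/10000⌋=48683; principal=187405-48683=138722; balance=4056943-138722=3918221
2. interest=⌊3918221·120/10000⌋=47018; principal=187405-47018=140387; balance=3918221-140387=3777834
3. interest=⌊3777834·120/10000⌋=45334; principal=187405-45334=142071; balance=3777834-142071=3635763
4. interest=⌊3635763·120/10000⌋=43629; principal=187405-43629=143776; balance=3635763-143776=3491987
5. interest=⌊3491987·120/10000⌋=41903; principal=187405-41903=145502; balance=3491987-145502=3346485
6. interest=⌊3346485·120/10000⌋=40157; principal=187405-40157=147248; balance=3346485-147248=3199237
7. interest=⌊3199237·120/10000⌋=38390; principal=187405-38390=149015; balance=3199237-149015=3050222
8. interest=⌊3050222·120/10000⌋=36602; principal=187405-36602=150803; balance=3050222-150803=2899419
9. interest=⌊2899419·120/10000⌋=34793; principal=187405-34793=152612; balance=2899419-152612=2746807
10. interest=⌊2746807·120/10000⌋=32961; principal=187405-32961=154444; balance=2746807-154444=2592363
11. interest=⌊2592363·120/10000⌋=31108; principal=187405-31108=156297; balance=2592363-156297=2436066
12. interest=⌊2436066·120/10000⌋=29232; principal=187405-29232=158173; balance=2436066-158173=2277893
13. interest=⌊2277893·120/10000⌋=27334; principal=187405-27334=160071; balance=2277893-160071=2117822
14. interest=⌊2117822·120/10000⌋=25413; principal=187405-25413=161992; balance=2117822-161992=1955830
15. interest=⌊1955830·120/10000⌋=23469; principal=187405-23469=163936; balance=1955830-163936=1791894
16. interest=⌊1791894·120/10000⌋=21502; principal=187405-21502=165903; balance=1791894-165903=1625991
17. interest=⌊1625991·120/10000⌋=19511; principal=187405-19511=167894; balance=1625991-167894=1458097
18. interest=⌊1458097·120/10000⌋=17497; principal=187405-17497=169908; balance=1458097-169908=1288189
19. interest=⌊1288189·120/10000⌋=15458; principal=187405-15458=171947; balance=1288189-171947=1116242
20. interest=⌊1116242·120/10000⌋=13394; principal=187405-13394=174011; balance=1116242-174011=942231
21. interest=⌊942231·120/10000⌋=11306; principal=187405-11306=176099; balance=942231-176099=766132
22. interest=⌊766132·120/10000⌋=9193; principal=187405-9193=178212; balance=766132-178212=587920
23. interest=⌊587920·120/10000⌋=7055; principal=187405-7055=180350; balance=587920-180350=407570
24. interest=⌊407570·120/10000⌋=4890; principal=187405-4890=182515; balance=407570-182515=225055
25. interest=⌊225055·120/10000⌋=2700; principal=187405-2700=184705; balance=225055-184705=40350
26. interest=⌊40350·120/10000⌋=484; principal=min(187405-484,40350)=40350; balance=40350-40350=0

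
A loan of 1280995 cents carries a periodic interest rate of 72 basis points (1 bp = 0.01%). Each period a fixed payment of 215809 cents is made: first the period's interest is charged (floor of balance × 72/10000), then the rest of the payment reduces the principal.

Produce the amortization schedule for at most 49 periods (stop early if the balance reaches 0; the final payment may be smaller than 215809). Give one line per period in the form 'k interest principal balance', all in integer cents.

1 9223 206586 1074409
2 7735 208074 866335
3 6237 209572 656763
4 4728 211081 445682
5 3208 212601 233081
6 1678 214131 18950
7 136 18950 0

1. interest=⌊1280995·72/10000⌋=9223; principal=215809-9223=206586; balance=1280995-206586=1074409
2. interest=⌊1074409·72/10000⌋=7735; principal=215809-7735=208074; balance=1074409-208074=866335
3. interest=⌊866335·72/10000⌋=6237; principal=215809-6237=209572; balance=866335-209572=656763
4. interest=⌊656763·72/10000⌋=4728; principal=215809-4728=211081; balance=656763-211081=445682
5. interest=⌊445682·72/10000⌋=3208; principal=215809-3208=212601; balance=445682-212601=233081
6. interest=⌊233081·72/10000⌋=1678; principal=215809-1678=214131; balance=233081-214131=18950
7. interest=⌊18950·72/10000⌋=136; principal=min(215809-136,18950)=18950; balance=18950-18950=0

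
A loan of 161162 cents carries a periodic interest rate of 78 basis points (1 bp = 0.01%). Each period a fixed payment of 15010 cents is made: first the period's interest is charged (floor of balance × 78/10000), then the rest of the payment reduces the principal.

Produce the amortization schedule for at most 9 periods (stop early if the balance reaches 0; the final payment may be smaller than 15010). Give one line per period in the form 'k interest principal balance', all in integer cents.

1 1257 13753 147409
2 1149 13861 133548
3 1041 13969 119579
4 932 14078 105501
5 822 14188 91313
6 712 14298 77015
7 600 14410 62605
8 488 14522 48083
9 375 14635 33448

1. interest=⌊161162·78/10000⌋=1257; principal=15010-1257=13753; balance=161162-13753=147409
2. interest=⌊147409·78/10000⌋=1149; principal=15010-1149=13861; balance=147409-13861=133548
3. interest=⌊133548·78/10000⌋=1041; principal=15010-1041=13969; balance=133548-13969=119579
4. interest=⌊119579·78/10000⌋=932; principal=15010-932=14078; balance=119579-14078=105501
5. interest=⌊105501·78/10000⌋=822; principal=15010-822=14188; balance=105501-14188=91313
6. interest=⌊91313·78/10000⌋=712; principal=15010-712=14298; balance=91313-14298=77015
7. interest=⌊77015·78/10000⌋=600; principal=15010-600=14410; balance=77015-14410=62605
8. interest=⌊62605·78/10000⌋=488; principal=15010-488=14522; balance=62605-14522=48083
9. interest=⌊48083·78/10000⌋=375; principal=15010-375=14635; balance=48083-14635=33448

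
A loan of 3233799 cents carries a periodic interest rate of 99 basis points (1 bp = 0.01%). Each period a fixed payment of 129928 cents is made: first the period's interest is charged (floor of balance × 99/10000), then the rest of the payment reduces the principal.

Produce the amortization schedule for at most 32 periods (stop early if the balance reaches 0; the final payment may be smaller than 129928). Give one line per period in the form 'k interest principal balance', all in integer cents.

1. interest=⌊3233799·99/10000⌋=32014; principal=129928-32014=97914; balance=3233799-97914=3135885
2. interest=⌊3135885·99/10000⌋=31045; principal=129928-31045=98883; balance=3135885-98883=3037002
3. interest=⌊3037002·99/10000⌋=30066; principal=129928-30066=99862; balance=3037002-99862=2937140
4. interest=⌊2937140·99/10000⌋=29077; principal=129928-29077=100851; balance=2937140-100851=2836289
5. interest=⌊2836289·99/10000⌋=28079; principal=129928-28079=101849; balance=2836289-101849=2734440
6. interest=⌊2734440·99/10000⌋=27070; principal=129928-27070=102858; balance=2734440-102858=2631582
7. interest=⌊2631582·99/10000⌋=26052; principal=129928-26052=103876; balance=2631582-103876=2527706
8. interest=⌊2527706·99/10000⌋=25024; principal=129928-25024=104904; balance=2527706-104904=2422802
9. interest=⌊2422802·99/10000⌋=23985; principal=129928-23985=105943; balance=2422802-105943=2316859
10. interest=⌊2316859·99/10000⌋=22936; principal=129928-22936=106992; balance=2316859-106992=2209867
11. interest=⌊2209867·99/10000⌋=21877; principal=129928-21877=108051; balance=2209867-108051=2101816
12. interest=⌊2101816·99/10000⌋=20807; principal=129928-20807=109121; balance=2101816-109121=1992695
13. interest=⌊1992695·99/10000⌋=19727; principal=129928-19727=110201; balance=1992695-110201=1882494
14. interest=⌊1882494·99/10000⌋=18636; principal=129928-18636=111292; balance=1882494-111292=1771202
15. interest=⌊1771202·99/10000⌋=17534; principal=129928-17534=112394; balance=1771202-112394=1658808
16. interest=⌊1658808·99/10000⌋=16422; principal=129928-16422=113506; balance=1658808-113506=1545302
17. interest=⌊1545302·99/10000⌋=15298; principal=129928-15298=114630; balance=1545302-114630=1430672
18. interest=⌊1430672·99/10000⌋=14163; principal=129928-14163=115765; balance=1430672-115765=1314907
19. interest=⌊1314907·99/10000⌋=13017; principal=129928-13017=116911; balance=1314907-116911=1197996
20. interest=⌊1197996·99/10000⌋=11860; principal=129928-11860=118068; balance=1197996-118068=1079928
21. interest=⌊1079928·99/10000⌋=10691; principal=129928-10691=119237; balance=1079928-119237=960691
22. interest=⌊960691·99/10000⌋=9510; principal=129928-9510=120418; balance=960691-120418=840273
23. interest=⌊840273·99/10000⌋=8318; principal=129928-8318=121610; balance=840273-121610=718663
24. interest=⌊718663·99/10000⌋=7114; principal=129928-7114=122814; balance=718663-122814=595849
25. interest=⌊595849·99/10000⌋=5898; principal=129928-5898=124030; balance=595849-124030=471819
26. interest=⌊471819·99/10000⌋=4671; principal=129928-4671=125257; balance=471819-125257=346562
27. interest=⌊346562·99/10000⌋=3430; principal=129928-3430=126498; balance=346562-126498=220064
28. interest=⌊220064·99/10000⌋=2178; principal=129928-2178=127750; balance=220064-127750=92314
29. interest=⌊92314·99/10000⌋=913; principal=min(129928-913,92314)=92314; balance=92314-92314=0

1 32014 97914 3135885
2 31045 98883 3037002
3 30066 99862 2937140
4 29077 100851 2836289
5 28079 101849 2734440
6 27070 102858 2631582
7 26052 103876 2527706
8 25024 104904 2422802
9 23985 105943 2316859
10 22936 106992 2209867
11 21877 108051 2101816
12 20807 109121 1992695
13 19727 110201 1882494
14 18636 111292 1771202
15 17534 112394 1658808
16 16422 113506 1545302
17 15298 114630 1430672
18 14163 115765 1314907
19 13017 116911 1197996
20 11860 118068 1079928
21 10691 119237 960691
22 9510 120418 840273
23 8318 121610 718663
24 7114 122814 595849
25 5898 124030 471819
26 4671 125257 346562
27 3430 126498 220064
28 2178 127750 92314
29 913 92314 0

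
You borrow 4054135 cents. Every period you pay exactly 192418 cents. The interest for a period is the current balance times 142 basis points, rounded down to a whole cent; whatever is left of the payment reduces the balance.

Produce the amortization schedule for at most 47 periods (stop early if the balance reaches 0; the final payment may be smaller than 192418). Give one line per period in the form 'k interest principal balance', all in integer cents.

1 57568 134850 3919285
2 55653 136765 3782520
3 53711 138707 3643813
4 51742 140676 3503137
5 49744 142674 3360463
6 47718 144700 3215763
7 45663 146755 3069008
8 43579 148839 2920169
9 41466 150952 2769217
10 39322 153096 2616121
11 37148 155270 2460851
12 34944 157474 2303377
13 32707 159711 2143666
14 30440 161978 1981688
15 28139 164279 1817409
16 25807 166611 1650798
17 23441 168977 1481821
18 21041 171377 1310444
19 18608 173810 1136634
20 16140 176278 960356
21 13637 178781 781575
22 11098 181320 600255
23 8523 183895 416360
24 5912 186506 229854
25 3263 189155 40699
26 577 40699 0

1. interest=⌊4054135·142/10000⌋=57568; principal=192418-57568=134850; balance=4054135-134850=3919285
2. interest=⌊3919285·142/10000⌋=55653; principal=192418-55653=136765; balance=3919285-136765=3782520
3. interest=⌊3782520·142/10000⌋=53711; principal=192418-53711=138707; balance=3782520-138707=3643813
4. interest=⌊3643813·142/10000⌋=51742; principal=192418-51742=140676; balance=3643813-140676=3503137
5. interest=⌊3503137·142/10000⌋=49744; principal=192418-49744=142674; balance=3503137-142674=3360463
6. interest=⌊3360463·142/10000⌋=47718; principal=192418-47718=144700; balance=3360463-144700=3215763
7. interest=⌊3215763·142/10000⌋=45663; principal=192418-45663=146755; balance=3215763-146755=3069008
8. interest=⌊3069008·142/10000⌋=43579; principal=192418-43579=148839; balance=3069008-148839=2920169
9. interest=⌊2920169·142/10000⌋=41466; principal=192418-41466=150952; balance=2920169-150952=2769217
10. interest=⌊2769217·142/10000⌋=39322; principal=192418-39322=153096; balance=2769217-153096=2616121
11. interest=⌊2616121·142/10000⌋=37148; principal=192418-37148=155270; balance=2616121-155270=2460851
12. interest=⌊2460851·142/10000⌋=34944; principal=192418-34944=157474; balance=2460851-157474=2303377
13. interest=⌊2303377·142/10000⌋=32707; principal=192418-32707=159711; balance=2303377-159711=2143666
14. interest=⌊2143666·142/10000⌋=30440; principal=192418-30440=161978; balance=2143666-161978=1981688
15. interest=⌊1981688·142/10000⌋=28139; principal=192418-28139=164279; balance=1981688-164279=1817409
16. interest=⌊1817409·142/10000⌋=25807; principal=192418-25807=166611; balance=1817409-166611=1650798
17. interest=⌊1650798·142/10000⌋=23441; principal=192418-23441=168977; balance=1650798-168977=1481821
18. interest=⌊1481821·142/10000⌋=21041; principal=192418-21041=171377; balance=1481821-171377=1310444
19. interest=⌊1310444·142/10000⌋=18608; principal=192418-18608=173810; balance=1310444-173810=1136634
20. interest=⌊1136634·142/10000⌋=16140; principal=192418-16140=176278; balance=1136634-176278=960356
21. interest=⌊960356·142/10000⌋=13637; principal=192418-13637=178781; balance=960356-178781=781575
22. interest=⌊781575·142/10000⌋=11098; principal=192418-11098=181320; balance=781575-181320=600255
23. interest=⌊600255·142/10000⌋=8523; principal=192418-8523=183895; balance=600255-183895=416360
24. interest=⌊416360·142/10000⌋=5912; principal=192418-5912=186506; balance=416360-186506=229854
25. interest=⌊229854·142/10000⌋=3263; principal=192418-3263=189155; balance=229854-189155=40699
26. interest=⌊40699·142/10000⌋=577; principal=min(192418-577,40699)=40699; balance=40699-40699=0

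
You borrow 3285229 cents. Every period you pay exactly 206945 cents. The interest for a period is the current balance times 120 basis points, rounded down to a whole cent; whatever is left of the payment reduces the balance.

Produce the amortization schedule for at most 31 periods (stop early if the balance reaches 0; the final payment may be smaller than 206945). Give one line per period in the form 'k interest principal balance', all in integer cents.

1 39422 167523 3117706
2 37412 169533 2948173
3 35378 171567 2776606
4 33319 173626 2602980
5 31235 175710 2427270
6 29127 177818 2249452
7 26993 179952 2069500
8 24834 182111 1887389
9 22648 184297 1703092
10 20437 186508 1516584
11 18199 188746 1327838
12 15934 191011 1136827
13 13641 193304 943523
14 11322 195623 747900
15 8974 197971 549929
16 6599 200346 349583
17 4194 202751 146832
18 1761 146832 0

1. interest=⌊3285229·120/10000⌋=39422; principal=206945-39422=167523; balance=3285229-167523=3117706
2. interest=⌊3117706·120/10000⌋=37412; principal=206945-37412=169533; balance=3117706-169533=2948173
3. interest=⌊2948173·120/10000⌋=35378; principal=206945-35378=171567; balance=2948173-171567=2776606
4. interest=⌊2776606·120/10000⌋=33319; principal=206945-33319=173626; balance=2776606-173626=2602980
5. interest=⌊2602980·120/10000⌋=31235; principal=206945-31235=175710; balance=2602980-175710=2427270
6. interest=⌊2427270·120/10000⌋=29127; principal=206945-29127=177818; balance=2427270-177818=2249452
7. interest=⌊2249452·120/10000⌋=26993; principal=206945-26993=179952; balance=2249452-179952=2069500
8. interest=⌊2069500·120/10000⌋=24834; principal=206945-24834=182111; balance=2069500-182111=1887389
9. interest=⌊1887389·120/10000⌋=22648; principal=206945-22648=184297; balance=1887389-184297=1703092
10. interest=⌊1703092·120/10000⌋=20437; principal=206945-20437=186508; balance=1703092-186508=1516584
11. interest=⌊1516584·120/10000⌋=18199; principal=206945-18199=188746; balance=1516584-188746=1327838
12. interest=⌊1327838·120/10000⌋=15934; principal=206945-15934=191011; balance=1327838-191011=1136827
13. interest=⌊1136827·120/10000⌋=13641; principal=206945-13641=193304; balance=1136827-193304=943523
14. interest=⌊943523·120/10000⌋=11322; principal=206945-11322=195623; balance=943523-195623=747900
15. interest=⌊747900·120/10000⌋=8974; principal=206945-8974=197971; balance=747900-197971=549929
16. interest=⌊549929·120/10000⌋=6599; principal=206945-6599=200346; balance=549929-200346=349583
17. interest=⌊349583·120/10000⌋=4194; principal=206945-4194=202751; balance=349583-202751=146832
18. interest=⌊146832·120/10000⌋=1761; principal=min(206945-1761,146832)=146832; balance=146832-146832=0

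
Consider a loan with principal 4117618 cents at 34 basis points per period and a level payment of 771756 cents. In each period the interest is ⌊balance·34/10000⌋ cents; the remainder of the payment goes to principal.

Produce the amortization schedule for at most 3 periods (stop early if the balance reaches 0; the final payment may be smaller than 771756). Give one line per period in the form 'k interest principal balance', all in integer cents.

1. interest=⌊4117618·34/10000⌋=13999; principal=771756-13999=757757; balance=4117618-757757=3359861
2. interest=⌊3359861·34/10000⌋=11423; principal=771756-11423=760333; balance=3359861-760333=2599528
3. interest=⌊2599528·34/10000⌋=8838; principal=771756-8838=762918; balance=2599528-762918=1836610

1 13999 757757 3359861
2 11423 760333 2599528
3 8838 762918 1836610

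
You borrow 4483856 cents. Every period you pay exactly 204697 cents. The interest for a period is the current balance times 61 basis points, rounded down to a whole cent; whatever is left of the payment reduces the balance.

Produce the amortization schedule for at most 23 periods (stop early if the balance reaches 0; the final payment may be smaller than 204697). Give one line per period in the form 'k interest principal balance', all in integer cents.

1. interest=⌊4483856·61/10000⌋=27351; principal=204697-27351=177346; balance=4483856-177346=4306510
2. interest=⌊4306510·61/10000⌋=26269; principal=204697-26269=178428; balance=4306510-178428=4128082
3. interest=⌊4128082·61/10000⌋=25181; principal=204697-25181=179516; balance=4128082-179516=3948566
4. interest=⌊3948566·61/10000⌋=24086; principal=204697-24086=180611; balance=3948566-180611=3767955
5. interest=⌊3767955·61/10000⌋=22984; principal=204697-22984=181713; balance=3767955-181713=3586242
6. interest=⌊3586242·61/10000⌋=21876; principal=204697-21876=182821; balance=3586242-182821=3403421
7. interest=⌊3403421·61/10000⌋=20760; principal=204697-20760=183937; balance=3403421-183937=3219484
8. interest=⌊3219484·61/10000⌋=19638; principal=204697-19638=185059; balance=3219484-185059=3034425
9. interest=⌊3034425·61/10000⌋=18509; principal=204697-18509=186188; balance=3034425-186188=2848237
10. interest=⌊2848237·61/10000⌋=17374; principal=204697-17374=187323; balance=2848237-187323=2660914
11. interest=⌊2660914·61/10000⌋=16231; principal=204697-16231=188466; balance=2660914-188466=2472448
12. interest=⌊2472448·61/10000⌋=15081; principal=204697-15081=189616; balance=2472448-189616=2282832
13. interest=⌊2282832·61/10000⌋=13925; principal=204697-13925=190772; balance=2282832-190772=2092060
14. interest=⌊2092060·61/10000⌋=12761; principal=204697-12761=191936; balance=2092060-191936=1900124
15. interest=⌊1900124·61/10000⌋=11590; principal=204697-11590=193107; balance=1900124-193107=1707017
16. interest=⌊1707017·61/10000⌋=10412; principal=204697-10412=194285; balance=1707017-194285=1512732
17. interest=⌊1512732·61/10000⌋=9227; principal=204697-9227=195470; balance=1512732-195470=1317262
18. interest=⌊1317262·61/10000⌋=8035; principal=204697-8035=196662; balance=1317262-196662=1120600
19. interest=⌊1120600·61/10000⌋=6835; principal=204697-6835=197862; balance=1120600-197862=922738
20. interest=⌊922738·61/10000⌋=5628; principal=204697-5628=199069; balance=922738-199069=723669
21. interest=⌊723669·61/10000⌋=4414; principal=204697-4414=200283; balance=723669-200283=523386
22. interest=⌊523386·61/10000⌋=3192; principal=204697-3192=201505; balance=523386-201505=321881
23. interest=⌊321881·61/10000⌋=1963; principal=204697-1963=202734; balance=321881-202734=119147

1 27351 177346 4306510
2 26269 178428 4128082
3 25181 179516 3948566
4 24086 180611 3767955
5 22984 181713 3586242
6 21876 182821 3403421
7 20760 183937 3219484
8 19638 185059 3034425
9 18509 186188 2848237
10 17374 187323 2660914
11 16231 188466 2472448
12 15081 189616 2282832
13 13925 190772 2092060
14 12761 191936 1900124
15 11590 193107 1707017
16 10412 194285 1512732
17 9227 195470 1317262
18 8035 196662 1120600
19 6835 197862 922738
20 5628 199069 723669
21 4414 200283 523386
22 3192 201505 321881
23 1963 202734 119147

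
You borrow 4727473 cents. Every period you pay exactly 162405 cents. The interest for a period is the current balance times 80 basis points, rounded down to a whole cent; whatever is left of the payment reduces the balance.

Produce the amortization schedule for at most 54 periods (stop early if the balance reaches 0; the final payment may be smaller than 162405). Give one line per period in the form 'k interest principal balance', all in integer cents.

1 37819 124586 4602887
2 36823 125582 4477305
3 35818 126587 4350718
4 34805 127600 4223118
5 33784 128621 4094497
6 32755 129650 3964847
7 31718 130687 3834160
8 30673 131732 3702428
9 29619 132786 3569642
10 28557 133848 3435794
11 27486 134919 3300875
12 26407 135998 3164877
13 25319 137086 3027791
14 24222 138183 2889608
15 23116 139289 2750319
16 22002 140403 2609916
17 20879 141526 2468390
18 19747 142658 2325732
19 18605 143800 2181932
20 17455 144950 2036982
21 16295 146110 1890872
22 15126 147279 1743593
23 13948 148457 1595136
24 12761 149644 1445492
25 11563 150842 1294650
26 10357 152048 1142602
27 9140 153265 989337
28 7914 154491 834846
29 6678 155727 679119
30 5432 156973 522146
31 4177 158228 363918
32 2911 159494 204424
33 1635 160770 43654
34 349 43654 0

1. interest=⌊4727473·80/10000⌋=37819; principal=162405-37819=124586; balance=4727473-124586=4602887
2. interest=⌊4602887·80/10000⌋=36823; principal=162405-36823=125582; balance=4602887-125582=4477305
3. interest=⌊4477305·80/10000⌋=35818; principal=162405-35818=126587; balance=4477305-126587=4350718
4. interest=⌊4350718·80/10000⌋=34805; principal=162405-34805=127600; balance=4350718-127600=4223118
5. interest=⌊4223118·80/10000⌋=33784; principal=162405-33784=128621; balance=4223118-128621=4094497
6. interest=⌊4094497·80/10000⌋=32755; principal=162405-32755=129650; balance=4094497-129650=3964847
7. interest=⌊3964847·80/10000⌋=31718; principal=162405-31718=130687; balance=3964847-130687=3834160
8. interest=⌊3834160·80/10000⌋=30673; principal=162405-30673=131732; balance=3834160-131732=3702428
9. interest=⌊3702428·80/10000⌋=29619; principal=162405-29619=132786; balance=3702428-132786=3569642
10. interest=⌊3569642·80/10000⌋=28557; principal=162405-28557=133848; balance=3569642-133848=3435794
11. interest=⌊3435794·80/10000⌋=27486; principal=162405-27486=134919; balance=3435794-134919=3300875
12. interest=⌊3300875·80/10000⌋=26407; principal=162405-26407=135998; balance=3300875-135998=3164877
13. interest=⌊3164877·80/10000⌋=25319; principal=162405-25319=137086; balance=3164877-137086=3027791
14. interest=⌊3027791·80/10000⌋=24222; principal=162405-24222=138183; balance=3027791-138183=2889608
15. interest=⌊2889608·80/10000⌋=23116; principal=162405-23116=139289; balance=2889608-139289=2750319
16. interest=⌊2750319·80/10000⌋=22002; principal=162405-22002=140403; balance=2750319-140403=2609916
17. interest=⌊2609916·80/10000⌋=20879; principal=162405-20879=141526; balance=2609916-141526=2468390
18. interest=⌊2468390·80/10000⌋=19747; principal=162405-19747=142658; balance=2468390-142658=2325732
19. interest=⌊2325732·80/10000⌋=18605; principal=162405-18605=143800; balance=2325732-143800=2181932
20. interest=⌊2181932·80/10000⌋=17455; principal=162405-17455=144950; balance=2181932-144950=2036982
21. interest=⌊2036982·80/10000⌋=16295; principal=162405-16295=146110; balance=2036982-146110=1890872
22. interest=⌊1890872·80/10000⌋=15126; principal=162405-15126=147279; balance=1890872-147279=1743593
23. interest=⌊1743593·80/10000⌋=13948; principal=162405-13948=148457; balance=1743593-148457=1595136
24. interest=⌊1595136·80/10000⌋=12761; principal=162405-12761=149644; balance=1595136-149644=1445492
25. interest=⌊1445492·80/10000⌋=11563; principal=162405-11563=150842; balance=1445492-150842=1294650
26. interest=⌊1294650·80/10000⌋=10357; principal=162405-10357=152048; balance=1294650-152048=1142602
27. interest=⌊1142602·80/10000⌋=9140; principal=162405-9140=153265; balance=1142602-153265=989337
28. interest=⌊989337·80/10000⌋=7914; principal=162405-7914=154491; balance=989337-154491=834846
29. interest=⌊834846·80/10000⌋=6678; principal=162405-6678=155727; balance=834846-155727=679119
30. interest=⌊679119·80/10000⌋=5432; principal=162405-5432=156973; balance=679119-156973=522146
31. interest=⌊522146·80/10000⌋=4177; principal=162405-4177=158228; balance=522146-158228=363918
32. interest=⌊363918·80/10000⌋=2911; principal=162405-2911=159494; balance=363918-159494=204424
33. interest=⌊204424·80/10000⌋=1635; principal=162405-1635=160770; balance=204424-160770=43654
34. interest=⌊43654·80/10000⌋=349; principal=min(162405-349,43654)=43654; balance=43654-43654=0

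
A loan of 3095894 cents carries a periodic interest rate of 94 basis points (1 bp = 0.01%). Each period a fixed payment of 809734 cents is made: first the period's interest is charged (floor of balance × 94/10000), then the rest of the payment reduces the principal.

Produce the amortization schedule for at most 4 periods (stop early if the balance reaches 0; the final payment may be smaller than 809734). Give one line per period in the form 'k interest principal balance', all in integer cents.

1. interest=⌊3095894·94/10000⌋=29101; principal=809734-29101=780633; balance=3095894-780633=2315261
2. interest=⌊2315261·94/10000⌋=21763; principal=809734-21763=787971; balance=2315261-787971=1527290
3. interest=⌊1527290·94/10000⌋=14356; principal=809734-14356=795378; balance=1527290-795378=731912
4. interest=⌊731912·94/10000⌋=6879; principal=min(809734-6879,731912)=731912; balance=731912-731912=0

1 29101 780633 2315261
2 21763 787971 1527290
3 14356 795378 731912
4 6879 731912 0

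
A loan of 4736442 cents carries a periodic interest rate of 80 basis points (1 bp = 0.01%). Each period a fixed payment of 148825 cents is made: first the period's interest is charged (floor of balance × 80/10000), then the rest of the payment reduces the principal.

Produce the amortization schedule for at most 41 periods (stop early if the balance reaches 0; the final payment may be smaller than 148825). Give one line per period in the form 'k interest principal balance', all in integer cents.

1 37891 110934 4625508
2 37004 111821 4513687
3 36109 112716 4400971
4 35207 113618 4287353
5 34298 114527 4172826
6 33382 115443 4057383
7 32459 116366 3941017
8 31528 117297 3823720
9 30589 118236 3705484
10 29643 119182 3586302
11 28690 120135 3466167
12 27729 121096 3345071
13 26760 122065 3223006
14 25784 123041 3099965
15 24799 124026 2975939
16 23807 125018 2850921
17 22807 126018 2724903
18 21799 127026 2597877
19 20783 128042 2469835
20 19758 129067 2340768
21 18726 130099 2210669
22 17685 131140 2079529
23 16636 132189 1947340
24 15578 133247 1814093
25 14512 134313 1679780
26 13438 135387 1544393
27 12355 136470 1407923
28 11263 137562 1270361
29 10162 138663 1131698
30 9053 139772 991926
31 7935 140890 851036
32 6808 142017 709019
33 5672 143153 565866
34 4526 144299 421567
35 3372 145453 276114
36 2208 146617 129497
37 1035 129497 0

1. interest=⌊4736442·80/10000⌋=37891; principal=148825-37891=110934; balance=4736442-110934=4625508
2. interest=⌊4625508·80/10000⌋=37004; principal=148825-37004=111821; balance=4625508-111821=4513687
3. interest=⌊4513687·80/10000⌋=36109; principal=148825-36109=112716; balance=4513687-112716=4400971
4. interest=⌊4400971·80/10000⌋=35207; principal=148825-35207=113618; balance=4400971-113618=4287353
5. interest=⌊4287353·80/10000⌋=34298; principal=148825-34298=114527; balance=4287353-114527=4172826
6. interest=⌊4172826·80/10000⌋=33382; principal=148825-33382=115443; balance=4172826-115443=4057383
7. interest=⌊4057383·80/10000⌋=32459; principal=148825-32459=116366; balance=4057383-116366=3941017
8. interest=⌊3941017·80/10000⌋=31528; principal=148825-31528=117297; balance=3941017-117297=3823720
9. interest=⌊3823720·80/10000⌋=30589; principal=148825-30589=118236; balance=3823720-118236=3705484
10. interest=⌊3705484·80/10000⌋=29643; principal=148825-29643=119182; balance=3705484-119182=3586302
11. interest=⌊3586302·80/10000⌋=28690; principal=148825-28690=120135; balance=3586302-120135=3466167
12. interest=⌊3466167·80/10000⌋=27729; principal=148825-27729=121096; balance=3466167-121096=3345071
13. interest=⌊3345071·80/10000⌋=26760; principal=148825-26760=122065; balance=3345071-122065=3223006
14. interest=⌊3223006·80/10000⌋=25784; principal=148825-25784=123041; balance=3223006-123041=3099965
15. interest=⌊3099965·80/10000⌋=24799; principal=148825-24799=124026; balance=3099965-124026=2975939
16. interest=⌊2975939·80/10000⌋=23807; principal=148825-23807=125018; balance=2975939-125018=2850921
17. interest=⌊2850921·80/10000⌋=22807; principal=148825-22807=126018; balance=2850921-126018=2724903
18. interest=⌊2724903·80/10000⌋=21799; principal=148825-21799=127026; balance=2724903-127026=2597877
19. interest=⌊2597877·80/10000⌋=20783; principal=148825-20783=128042; balance=2597877-128042=2469835
20. interest=⌊2469835·80/10000⌋=19758; principal=148825-19758=129067; balance=2469835-129067=2340768
21. interest=⌊2340768·80/10000⌋=18726; principal=148825-18726=130099; balance=2340768-130099=2210669
22. interest=⌊2210669·80/10000⌋=17685; principal=148825-17685=131140; balance=2210669-131140=2079529
23. interest=⌊2079529·80/10000⌋=16636; principal=148825-16636=132189; balance=2079529-132189=1947340
24. interest=⌊1947340·80/10000⌋=15578; principal=148825-15578=133247; balance=1947340-133247=1814093
25. interest=⌊1814093·80/10000⌋=14512; principal=148825-14512=134313; balance=1814093-134313=1679780
26. interest=⌊1679780·80/10000⌋=13438; principal=148825-13438=135387; balance=1679780-135387=1544393
27. interest=⌊1544393·80/10000⌋=12355; principal=148825-12355=136470; balance=1544393-136470=1407923
28. interest=⌊1407923·80/10000⌋=11263; principal=148825-11263=137562; balance=1407923-137562=1270361
29. interest=⌊1270361·80/10000⌋=10162; principal=148825-10162=138663; balance=1270361-138663=1131698
30. interest=⌊1131698·80/10000⌋=9053; principal=148825-9053=139772; balance=1131698-139772=991926
31. interest=⌊991926·80/10000⌋=7935; principal=148825-7935=140890; balance=991926-140890=851036
32. interest=⌊851036·80/10000⌋=6808; principal=148825-6808=142017; balance=851036-142017=709019
33. interest=⌊709019·80/10000⌋=5672; principal=148825-5672=143153; balance=709019-143153=565866
34. interest=⌊565866·80/10000⌋=4526; principal=148825-4526=144299; balance=565866-144299=421567
35. interest=⌊421567·80/10000⌋=3372; principal=148825-3372=145453; balance=421567-145453=276114
36. interest=⌊276114·80/10000⌋=2208; principal=148825-2208=146617; balance=276114-146617=129497
37. interest=⌊129497·80/10000⌋=1035; principal=min(148825-1035,129497)=129497; balance=129497-129497=0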